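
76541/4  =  19135+1/4= 19135.25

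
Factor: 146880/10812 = 720/53 = 2^4*3^2*5^1*53^ ( - 1 )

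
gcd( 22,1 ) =1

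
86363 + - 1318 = 85045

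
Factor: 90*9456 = 2^5*3^3*5^1*197^1 = 851040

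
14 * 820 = 11480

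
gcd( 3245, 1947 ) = 649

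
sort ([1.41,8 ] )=[1.41, 8]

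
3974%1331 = 1312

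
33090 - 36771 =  - 3681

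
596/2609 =596/2609   =  0.23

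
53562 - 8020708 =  - 7967146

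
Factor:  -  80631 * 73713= - 3^3*17^2*31^1*24571^1=- 5943552903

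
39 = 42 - 3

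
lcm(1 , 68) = 68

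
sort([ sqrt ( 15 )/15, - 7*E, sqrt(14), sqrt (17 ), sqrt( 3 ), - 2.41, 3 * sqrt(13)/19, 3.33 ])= [ - 7*E, - 2.41, sqrt(15)/15,3*sqrt(13)/19, sqrt(3),  3.33,sqrt( 14),sqrt ( 17)]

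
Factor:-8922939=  - 3^1*953^1*3121^1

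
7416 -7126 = 290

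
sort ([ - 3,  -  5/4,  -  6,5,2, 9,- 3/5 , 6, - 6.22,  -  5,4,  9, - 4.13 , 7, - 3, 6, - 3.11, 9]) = [-6.22,-6, -5,-4.13, - 3.11, - 3, - 3,  -  5/4,  -  3/5, 2,4, 5, 6, 6, 7,  9, 9,9] 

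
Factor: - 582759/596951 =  - 657/673= - 3^2*73^1*673^( - 1) 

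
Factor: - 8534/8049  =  -2^1*3^( - 1)*17^1* 251^1*2683^( - 1)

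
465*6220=2892300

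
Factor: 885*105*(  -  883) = -82052775 = -3^2* 5^2*7^1*59^1*883^1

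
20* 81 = 1620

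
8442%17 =10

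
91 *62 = 5642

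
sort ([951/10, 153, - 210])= [ - 210,951/10, 153]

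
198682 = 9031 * 22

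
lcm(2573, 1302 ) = 108066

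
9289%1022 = 91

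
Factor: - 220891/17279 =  - 11^1 * 37^( - 1)*43^1 = - 473/37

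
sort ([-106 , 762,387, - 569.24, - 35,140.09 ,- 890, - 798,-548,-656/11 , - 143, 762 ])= [- 890 ,-798, - 569.24,-548, - 143 ,-106 , - 656/11,  -  35, 140.09, 387,762 , 762]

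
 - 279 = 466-745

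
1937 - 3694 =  - 1757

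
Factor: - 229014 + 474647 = 245633 =17^1*14449^1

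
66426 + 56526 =122952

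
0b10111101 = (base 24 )7l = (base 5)1224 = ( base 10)189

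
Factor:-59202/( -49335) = 6/5 = 2^1 * 3^1*5^(-1 )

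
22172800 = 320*69290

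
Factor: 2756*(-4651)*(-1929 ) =2^2*3^1*13^1*53^1 *643^1*4651^1 = 24726222924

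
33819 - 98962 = -65143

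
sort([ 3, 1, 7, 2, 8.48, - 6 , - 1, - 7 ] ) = [ - 7, - 6, - 1, 1,2,3, 7, 8.48 ] 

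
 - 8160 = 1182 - 9342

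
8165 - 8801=  -  636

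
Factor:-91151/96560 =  - 2^(- 4)*5^( - 1)*17^( -1)*71^( - 1)*91151^1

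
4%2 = 0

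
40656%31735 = 8921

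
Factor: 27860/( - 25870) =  - 2^1*7^1*13^( -1) = - 14/13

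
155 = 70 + 85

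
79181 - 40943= 38238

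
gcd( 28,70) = 14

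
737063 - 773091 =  - 36028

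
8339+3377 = 11716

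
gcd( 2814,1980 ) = 6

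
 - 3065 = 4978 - 8043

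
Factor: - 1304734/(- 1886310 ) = 652367/943155= 3^(-2)*5^( - 1) * 463^1*1409^1*20959^( - 1) 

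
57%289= 57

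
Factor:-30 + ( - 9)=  - 3^1*13^1 =- 39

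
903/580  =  1 + 323/580 = 1.56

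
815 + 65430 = 66245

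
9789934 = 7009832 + 2780102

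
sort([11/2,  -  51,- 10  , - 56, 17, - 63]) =[-63, - 56, - 51, - 10, 11/2,17]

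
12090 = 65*186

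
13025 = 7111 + 5914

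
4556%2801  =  1755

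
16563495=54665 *303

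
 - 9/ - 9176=9/9176  =  0.00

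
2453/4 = 613 + 1/4 = 613.25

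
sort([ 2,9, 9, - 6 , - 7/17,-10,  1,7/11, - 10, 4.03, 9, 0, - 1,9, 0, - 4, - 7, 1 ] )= [ -10,-10, - 7, - 6,-4, - 1, - 7/17,0,0,  7/11, 1,1,  2,4.03, 9,9, 9,9]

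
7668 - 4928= 2740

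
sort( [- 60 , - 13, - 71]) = [ - 71, - 60, - 13 ] 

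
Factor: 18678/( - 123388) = -2^(- 1 )*3^1 * 11^1 * 109^ ( - 1 )= - 33/218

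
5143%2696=2447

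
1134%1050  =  84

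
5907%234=57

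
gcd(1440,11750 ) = 10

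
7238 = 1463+5775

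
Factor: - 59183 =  - 59183^1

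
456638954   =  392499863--64139091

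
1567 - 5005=-3438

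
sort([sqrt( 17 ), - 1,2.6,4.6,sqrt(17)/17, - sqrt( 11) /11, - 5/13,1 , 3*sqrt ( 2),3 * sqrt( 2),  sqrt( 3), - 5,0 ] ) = [ - 5, - 1, - 5/13, - sqrt( 11)/11, 0,sqrt( 17)/17,1,sqrt(3),2.6,  sqrt( 17),3*sqrt ( 2 ), 3* sqrt ( 2 ) , 4.6 ]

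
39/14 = 39/14 = 2.79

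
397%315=82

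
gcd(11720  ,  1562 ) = 2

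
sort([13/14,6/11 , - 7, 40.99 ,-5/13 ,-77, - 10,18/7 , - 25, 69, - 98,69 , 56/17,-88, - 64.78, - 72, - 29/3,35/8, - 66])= [ - 98, - 88,-77, -72,  -  66, - 64.78,- 25, - 10, - 29/3, - 7, -5/13,6/11,13/14, 18/7,56/17,35/8, 40.99, 69, 69 ]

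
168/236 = 42/59  =  0.71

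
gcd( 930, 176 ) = 2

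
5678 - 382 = 5296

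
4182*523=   2187186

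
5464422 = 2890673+2573749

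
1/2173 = 1/2173 = 0.00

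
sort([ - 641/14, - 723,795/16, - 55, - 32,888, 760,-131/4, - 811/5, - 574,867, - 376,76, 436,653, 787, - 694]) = [ - 723,-694, - 574, - 376, - 811/5,  -  55, - 641/14, - 131/4 , - 32 , 795/16,76,436,653,  760,787,867, 888 ]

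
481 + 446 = 927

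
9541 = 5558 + 3983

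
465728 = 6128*76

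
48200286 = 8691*5546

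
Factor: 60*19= 1140 = 2^2*3^1*5^1*19^1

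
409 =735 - 326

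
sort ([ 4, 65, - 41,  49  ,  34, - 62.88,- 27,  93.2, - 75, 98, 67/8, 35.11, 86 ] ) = [ - 75, - 62.88 , - 41, - 27, 4,67/8,34, 35.11, 49, 65,86,93.2,98]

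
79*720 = 56880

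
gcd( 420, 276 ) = 12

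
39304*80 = 3144320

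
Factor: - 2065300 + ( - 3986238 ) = - 6051538 = - 2^1 * 19^1*163^1*977^1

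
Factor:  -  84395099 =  - 179^1*  471481^1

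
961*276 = 265236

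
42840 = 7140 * 6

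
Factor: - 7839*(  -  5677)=44502003 = 3^2 * 7^1*13^1*67^1*811^1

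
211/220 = 211/220 = 0.96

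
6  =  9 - 3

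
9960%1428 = 1392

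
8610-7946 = 664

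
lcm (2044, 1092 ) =79716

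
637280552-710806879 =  - 73526327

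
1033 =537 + 496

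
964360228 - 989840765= - 25480537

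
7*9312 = 65184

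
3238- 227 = 3011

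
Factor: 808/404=2 = 2^1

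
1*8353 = 8353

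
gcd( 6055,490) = 35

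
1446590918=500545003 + 946045915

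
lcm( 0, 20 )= 0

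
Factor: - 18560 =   -  2^7*5^1 * 29^1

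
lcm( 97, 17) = 1649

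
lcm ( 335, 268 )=1340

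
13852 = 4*3463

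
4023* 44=177012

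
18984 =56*339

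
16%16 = 0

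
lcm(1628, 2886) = 63492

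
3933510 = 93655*42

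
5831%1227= 923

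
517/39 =13 + 10/39 = 13.26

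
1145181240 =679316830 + 465864410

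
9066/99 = 91 + 19/33=91.58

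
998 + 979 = 1977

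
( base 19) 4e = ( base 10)90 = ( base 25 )3f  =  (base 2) 1011010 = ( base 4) 1122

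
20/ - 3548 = - 5/887 = - 0.01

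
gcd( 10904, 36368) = 8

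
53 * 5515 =292295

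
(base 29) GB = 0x1DB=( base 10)475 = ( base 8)733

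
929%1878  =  929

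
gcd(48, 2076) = 12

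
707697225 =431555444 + 276141781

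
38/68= 19/34 = 0.56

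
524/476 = 1  +  12/119=1.10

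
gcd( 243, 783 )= 27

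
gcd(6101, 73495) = 1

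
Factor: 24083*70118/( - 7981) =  - 1688651794/7981 = - 2^1*23^(- 1 )*347^( - 1)*24083^1 *35059^1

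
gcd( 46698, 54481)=7783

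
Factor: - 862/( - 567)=2^1*3^( - 4)*7^(-1)*431^1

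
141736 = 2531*56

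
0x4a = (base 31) 2C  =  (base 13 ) 59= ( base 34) 26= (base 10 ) 74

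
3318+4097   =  7415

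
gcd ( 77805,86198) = 7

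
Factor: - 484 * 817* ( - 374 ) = 2^3* 11^3*17^1 * 19^1 * 43^1   =  147890072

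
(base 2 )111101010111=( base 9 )5343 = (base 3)12101110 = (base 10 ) 3927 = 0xF57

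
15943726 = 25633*622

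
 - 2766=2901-5667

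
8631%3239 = 2153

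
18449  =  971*19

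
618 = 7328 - 6710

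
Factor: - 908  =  -2^2 * 227^1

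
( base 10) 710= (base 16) 2C6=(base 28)pa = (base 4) 23012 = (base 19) 1i7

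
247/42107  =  19/3239 = 0.01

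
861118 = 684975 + 176143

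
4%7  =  4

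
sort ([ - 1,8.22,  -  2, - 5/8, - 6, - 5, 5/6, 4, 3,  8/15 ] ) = [-6,- 5 , - 2, - 1, - 5/8, 8/15,5/6, 3,4, 8.22]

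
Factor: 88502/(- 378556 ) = -137/586=- 2^( -1 )*137^1* 293^ (  -  1)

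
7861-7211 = 650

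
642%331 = 311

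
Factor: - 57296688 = -2^4*3^1*137^1*8713^1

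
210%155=55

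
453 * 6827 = 3092631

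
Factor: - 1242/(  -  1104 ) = 9/8 = 2^(  -  3 )*3^2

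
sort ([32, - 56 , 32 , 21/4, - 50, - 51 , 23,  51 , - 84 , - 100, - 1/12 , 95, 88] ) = [ - 100, - 84, - 56 , - 51, - 50, - 1/12,21/4,23, 32,32 , 51,  88,95]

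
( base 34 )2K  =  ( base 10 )88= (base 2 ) 1011000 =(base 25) 3D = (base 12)74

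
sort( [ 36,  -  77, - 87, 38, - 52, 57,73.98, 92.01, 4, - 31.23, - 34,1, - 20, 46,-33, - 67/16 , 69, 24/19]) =[ - 87, - 77, - 52, - 34, - 33,-31.23,- 20, -67/16,1,  24/19, 4,36, 38, 46,57, 69,  73.98, 92.01 ] 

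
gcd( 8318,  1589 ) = 1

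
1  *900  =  900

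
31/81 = 31/81 =0.38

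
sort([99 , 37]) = [ 37 , 99 ] 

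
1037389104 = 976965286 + 60423818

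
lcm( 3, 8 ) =24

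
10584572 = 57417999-46833427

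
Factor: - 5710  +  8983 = 3273 = 3^1*1091^1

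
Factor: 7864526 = 2^1*1847^1*2129^1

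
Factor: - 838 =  - 2^1*419^1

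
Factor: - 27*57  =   - 1539  =  - 3^4 *19^1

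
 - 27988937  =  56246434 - 84235371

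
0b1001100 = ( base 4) 1030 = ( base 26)2o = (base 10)76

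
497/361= 497/361= 1.38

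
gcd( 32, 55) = 1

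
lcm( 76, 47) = 3572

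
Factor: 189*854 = 161406 = 2^1*3^3*7^2 * 61^1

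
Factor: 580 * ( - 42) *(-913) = 2^3*3^1 * 5^1*7^1*11^1 * 29^1*83^1 = 22240680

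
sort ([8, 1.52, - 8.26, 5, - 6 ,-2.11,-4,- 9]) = [ - 9, - 8.26,  -  6,  -  4,- 2.11,  1.52, 5, 8] 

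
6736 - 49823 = -43087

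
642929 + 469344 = 1112273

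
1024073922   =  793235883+230838039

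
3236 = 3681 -445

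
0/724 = 0 = 0.00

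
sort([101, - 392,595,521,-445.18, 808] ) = [  -  445.18, - 392, 101,521, 595, 808 ]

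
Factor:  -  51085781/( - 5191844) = 2^( - 2 ) * 7^(-2 ) * 26489^( - 1)*51085781^1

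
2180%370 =330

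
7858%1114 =60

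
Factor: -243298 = -2^1*11^1*11059^1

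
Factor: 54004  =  2^2 *23^1*587^1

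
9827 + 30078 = 39905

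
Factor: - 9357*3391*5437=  - 3^1*3119^1*3391^1 * 5437^1 = - 172513764519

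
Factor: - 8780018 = -2^1*13^1*127^1*2659^1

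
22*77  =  1694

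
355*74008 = 26272840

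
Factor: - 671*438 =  - 293898 =-  2^1*3^1 *11^1*61^1*73^1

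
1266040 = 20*63302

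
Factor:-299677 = - 7^1 *31^1  *1381^1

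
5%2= 1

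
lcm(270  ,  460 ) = 12420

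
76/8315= 76/8315 = 0.01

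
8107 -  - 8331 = 16438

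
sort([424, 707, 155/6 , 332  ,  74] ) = [ 155/6,  74,332,424, 707]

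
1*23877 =23877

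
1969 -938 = 1031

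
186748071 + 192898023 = 379646094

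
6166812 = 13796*447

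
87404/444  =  196 + 95/111= 196.86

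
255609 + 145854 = 401463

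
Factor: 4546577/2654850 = 2^( - 1)*3^( - 1)*5^ (- 2 )*7^1*11^( - 1)*1609^ ( - 1)*649511^1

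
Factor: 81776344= 2^3*13^1*786311^1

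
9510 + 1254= 10764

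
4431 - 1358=3073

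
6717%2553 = 1611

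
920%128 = 24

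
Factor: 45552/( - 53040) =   -  73/85 = -5^( - 1 )*17^(  -  1)*73^1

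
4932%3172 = 1760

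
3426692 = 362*9466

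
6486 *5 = 32430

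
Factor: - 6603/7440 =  - 71/80 = - 2^(-4)*5^( - 1)*71^1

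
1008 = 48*21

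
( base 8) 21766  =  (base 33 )8EW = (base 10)9206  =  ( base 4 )2033312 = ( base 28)BKM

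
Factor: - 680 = - 2^3*5^1 * 17^1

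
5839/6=973  +  1/6 =973.17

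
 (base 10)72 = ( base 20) 3C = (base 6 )200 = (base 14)52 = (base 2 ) 1001000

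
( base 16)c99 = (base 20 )815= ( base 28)435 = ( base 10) 3225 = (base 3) 11102110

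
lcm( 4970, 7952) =39760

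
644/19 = 33 + 17/19 = 33.89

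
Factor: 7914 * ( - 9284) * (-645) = 47390456520 = 2^3 * 3^2 * 5^1*11^1*43^1*211^1*1319^1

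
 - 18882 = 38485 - 57367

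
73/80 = 73/80=0.91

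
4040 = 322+3718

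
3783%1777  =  229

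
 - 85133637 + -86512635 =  - 171646272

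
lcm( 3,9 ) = 9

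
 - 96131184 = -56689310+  - 39441874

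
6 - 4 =2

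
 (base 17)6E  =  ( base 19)62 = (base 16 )74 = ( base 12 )98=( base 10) 116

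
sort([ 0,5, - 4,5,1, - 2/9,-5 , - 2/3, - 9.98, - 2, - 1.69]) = [-9.98,-5 ,-4,-2, - 1.69,-2/3,-2/9, 0,1 , 5, 5]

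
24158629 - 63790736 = -39632107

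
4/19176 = 1/4794=0.00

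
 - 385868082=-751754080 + 365885998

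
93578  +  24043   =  117621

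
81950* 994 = 81458300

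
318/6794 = 159/3397 = 0.05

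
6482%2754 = 974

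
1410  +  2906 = 4316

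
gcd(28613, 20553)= 403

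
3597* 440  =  1582680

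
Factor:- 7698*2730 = -21015540 = -2^2*3^2*5^1*7^1*13^1 *1283^1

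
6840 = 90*76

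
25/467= 25/467 = 0.05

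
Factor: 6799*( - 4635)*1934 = - 2^1*3^2 * 5^1 * 13^1  *  103^1 *523^1*967^1 = -60946847910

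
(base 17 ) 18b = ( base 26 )gk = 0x1b4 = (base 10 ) 436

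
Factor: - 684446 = -2^1*7^1 *48889^1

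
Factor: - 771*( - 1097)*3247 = 3^1*17^1*191^1*257^1 * 1097^1= 2746270389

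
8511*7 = 59577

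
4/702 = 2/351= 0.01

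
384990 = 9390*41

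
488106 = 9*54234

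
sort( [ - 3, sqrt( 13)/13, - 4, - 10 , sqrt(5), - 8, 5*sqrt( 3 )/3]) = [  -  10, - 8, - 4, - 3, sqrt( 13)/13, sqrt( 5), 5* sqrt ( 3)/3]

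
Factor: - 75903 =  - 3^1*25301^1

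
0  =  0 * 92997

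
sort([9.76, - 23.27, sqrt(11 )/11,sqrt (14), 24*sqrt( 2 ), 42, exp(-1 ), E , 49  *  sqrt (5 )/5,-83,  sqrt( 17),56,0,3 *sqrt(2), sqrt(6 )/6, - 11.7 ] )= [ - 83, -23.27, -11.7,  0, sqrt(11 ) /11, exp( - 1),sqrt(6 ) /6,  E, sqrt ( 14), sqrt( 17 ), 3*sqrt( 2),9.76, 49*sqrt (5 )/5,  24 * sqrt(2),  42,56] 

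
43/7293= 43/7293 = 0.01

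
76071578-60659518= 15412060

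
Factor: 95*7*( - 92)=-61180 = - 2^2* 5^1*7^1*19^1*23^1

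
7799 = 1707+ 6092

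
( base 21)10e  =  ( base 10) 455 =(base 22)KF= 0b111000111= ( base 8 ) 707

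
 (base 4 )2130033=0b10011100001111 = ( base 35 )85O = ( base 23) ikh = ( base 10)9999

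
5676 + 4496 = 10172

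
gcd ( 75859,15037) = 1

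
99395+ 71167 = 170562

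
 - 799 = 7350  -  8149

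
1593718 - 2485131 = -891413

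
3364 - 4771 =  - 1407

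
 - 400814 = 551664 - 952478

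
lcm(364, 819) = 3276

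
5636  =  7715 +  - 2079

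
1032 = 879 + 153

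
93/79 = 1 + 14/79  =  1.18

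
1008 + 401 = 1409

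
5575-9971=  - 4396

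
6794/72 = 3397/36 = 94.36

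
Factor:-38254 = -2^1* 31^1 * 617^1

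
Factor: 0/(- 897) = 0 =0^1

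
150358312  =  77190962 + 73167350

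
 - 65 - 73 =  - 138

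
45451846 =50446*901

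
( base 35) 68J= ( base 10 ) 7649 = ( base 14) 2B05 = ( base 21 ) H75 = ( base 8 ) 16741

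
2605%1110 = 385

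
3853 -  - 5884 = 9737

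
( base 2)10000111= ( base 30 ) 4f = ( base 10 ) 135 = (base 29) 4J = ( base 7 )252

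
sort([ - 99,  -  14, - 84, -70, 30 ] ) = [-99, - 84, -70,-14,30]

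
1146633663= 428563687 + 718069976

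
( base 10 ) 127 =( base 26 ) 4N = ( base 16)7F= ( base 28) 4F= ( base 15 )87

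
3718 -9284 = - 5566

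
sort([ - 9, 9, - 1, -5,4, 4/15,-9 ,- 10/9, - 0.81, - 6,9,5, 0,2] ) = [ - 9,-9, - 6, - 5,-10/9, - 1 , - 0.81, 0,  4/15,2,  4, 5, 9,9]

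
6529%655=634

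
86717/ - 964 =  - 90 + 43/964 = - 89.96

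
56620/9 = 56620/9 = 6291.11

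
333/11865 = 111/3955 = 0.03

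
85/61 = 1+24/61 = 1.39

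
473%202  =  69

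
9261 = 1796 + 7465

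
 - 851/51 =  - 851/51  =  - 16.69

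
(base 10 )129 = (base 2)10000001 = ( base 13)9c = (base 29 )4D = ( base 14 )93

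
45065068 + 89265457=134330525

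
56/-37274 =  - 1+18609/18637 =- 0.00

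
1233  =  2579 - 1346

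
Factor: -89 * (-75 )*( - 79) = -3^1 * 5^2*79^1 * 89^1=- 527325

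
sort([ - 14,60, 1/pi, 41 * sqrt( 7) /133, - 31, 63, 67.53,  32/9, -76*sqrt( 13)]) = [ - 76*sqrt (13 ),-31, - 14,1/pi,41*sqrt(7)/133, 32/9 , 60,63,  67.53] 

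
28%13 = 2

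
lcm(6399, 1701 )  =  134379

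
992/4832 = 31/151 = 0.21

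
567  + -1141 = -574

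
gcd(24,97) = 1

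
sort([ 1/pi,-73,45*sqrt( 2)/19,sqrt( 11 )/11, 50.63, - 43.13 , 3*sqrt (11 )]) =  [ - 73, - 43.13, sqrt(11)/11,1/pi, 45*sqrt( 2 )/19,3*sqrt( 11), 50.63 ] 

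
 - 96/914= -48/457 = -  0.11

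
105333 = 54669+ 50664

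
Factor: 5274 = 2^1*3^2*293^1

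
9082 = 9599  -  517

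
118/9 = 118/9  =  13.11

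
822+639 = 1461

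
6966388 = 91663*76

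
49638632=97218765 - 47580133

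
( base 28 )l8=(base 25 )nl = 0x254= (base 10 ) 596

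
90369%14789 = 1635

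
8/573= 8/573 = 0.01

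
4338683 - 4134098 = 204585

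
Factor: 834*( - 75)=  -  2^1*3^2*5^2*139^1= - 62550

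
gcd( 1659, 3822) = 21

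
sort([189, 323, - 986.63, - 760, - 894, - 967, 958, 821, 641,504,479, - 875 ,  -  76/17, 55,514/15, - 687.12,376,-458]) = [ - 986.63, - 967,-894, - 875,-760, - 687.12 , - 458, - 76/17, 514/15, 55, 189, 323, 376,  479, 504, 641 , 821, 958]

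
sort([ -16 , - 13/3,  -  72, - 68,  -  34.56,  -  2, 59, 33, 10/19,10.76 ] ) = [ - 72, - 68, - 34.56, - 16, - 13/3, - 2 , 10/19,10.76,  33,59 ] 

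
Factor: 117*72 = 8424 = 2^3*3^4*13^1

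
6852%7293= 6852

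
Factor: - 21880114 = -2^1*10940057^1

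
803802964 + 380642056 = 1184445020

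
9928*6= 59568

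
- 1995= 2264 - 4259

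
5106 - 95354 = - 90248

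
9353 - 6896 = 2457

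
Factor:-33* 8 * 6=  - 2^4*3^2*11^1 = - 1584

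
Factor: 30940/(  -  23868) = -35/27 = - 3^( - 3) * 5^1*7^1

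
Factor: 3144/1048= 3^1=3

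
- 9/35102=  - 1+35093/35102 = - 0.00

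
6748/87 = 77 + 49/87 = 77.56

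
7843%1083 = 262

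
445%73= 7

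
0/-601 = 0/1 = -0.00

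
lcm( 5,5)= 5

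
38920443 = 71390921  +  -32470478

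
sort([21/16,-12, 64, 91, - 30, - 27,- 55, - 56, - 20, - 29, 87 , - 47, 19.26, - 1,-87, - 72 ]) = [-87, - 72 , - 56,  -  55 , - 47,  -  30, - 29, - 27, - 20 , - 12 , - 1,  21/16, 19.26, 64,87, 91]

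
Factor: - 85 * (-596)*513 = 25988580 =2^2*3^3*5^1*17^1*19^1 * 149^1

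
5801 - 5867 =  - 66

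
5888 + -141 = 5747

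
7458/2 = 3729 =3729.00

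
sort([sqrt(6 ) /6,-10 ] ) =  [ - 10, sqrt(6)/6]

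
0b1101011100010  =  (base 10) 6882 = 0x1ae2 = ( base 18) 1346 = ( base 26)A4I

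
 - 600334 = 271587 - 871921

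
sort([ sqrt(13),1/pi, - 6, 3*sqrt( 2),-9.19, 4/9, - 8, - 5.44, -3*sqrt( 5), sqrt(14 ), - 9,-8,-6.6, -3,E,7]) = [-9.19,-9, - 8 ,- 8, - 3 * sqrt( 5),-6.6, - 6,-5.44,-3,1/pi,4/9 , E,sqrt( 13),sqrt( 14),3* sqrt( 2 ),7 ] 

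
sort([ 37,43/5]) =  [43/5, 37 ] 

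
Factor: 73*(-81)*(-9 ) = 53217 =3^6* 73^1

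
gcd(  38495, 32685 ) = 5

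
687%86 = 85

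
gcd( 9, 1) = 1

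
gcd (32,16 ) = 16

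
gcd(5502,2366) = 14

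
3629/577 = 3629/577= 6.29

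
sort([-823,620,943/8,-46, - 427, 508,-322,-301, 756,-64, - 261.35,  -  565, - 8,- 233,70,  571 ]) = [ - 823, - 565 , - 427,-322, - 301,-261.35 , -233, - 64, - 46,-8,70,943/8 , 508,571, 620, 756]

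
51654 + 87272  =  138926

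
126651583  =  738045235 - 611393652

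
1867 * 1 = 1867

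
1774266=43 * 41262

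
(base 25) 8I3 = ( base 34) 4od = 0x154d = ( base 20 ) DCD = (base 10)5453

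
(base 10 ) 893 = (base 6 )4045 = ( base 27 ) 162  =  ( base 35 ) PI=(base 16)37d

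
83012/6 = 41506/3=13835.33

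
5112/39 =1704/13 = 131.08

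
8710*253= 2203630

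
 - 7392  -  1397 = - 8789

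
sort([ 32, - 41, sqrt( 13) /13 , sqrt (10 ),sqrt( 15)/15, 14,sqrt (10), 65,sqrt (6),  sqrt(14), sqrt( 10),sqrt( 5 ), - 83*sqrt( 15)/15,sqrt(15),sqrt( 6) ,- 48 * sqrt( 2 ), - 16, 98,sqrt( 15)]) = [ - 48*sqrt(2) , -41,-83 * sqrt(15) /15, - 16, sqrt( 15)/15,sqrt( 13) /13, sqrt(5),sqrt(6) , sqrt(6),sqrt( 10),  sqrt( 10), sqrt(10 ), sqrt( 14 ), sqrt( 15), sqrt(15),14, 32, 65, 98] 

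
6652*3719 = 24738788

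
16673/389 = 16673/389 = 42.86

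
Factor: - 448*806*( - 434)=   156712192 = 2^8*7^2*13^1*31^2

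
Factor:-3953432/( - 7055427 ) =2^3*3^(-1 ) * 7^1*227^1*311^1 * 359^ ( - 1)*6551^( -1)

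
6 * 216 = 1296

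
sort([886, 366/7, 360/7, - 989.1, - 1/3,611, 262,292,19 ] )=[ - 989.1, - 1/3, 19,  360/7,366/7 , 262, 292 , 611, 886]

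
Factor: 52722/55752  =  2^( - 2)*3^1*23^(  -  1)*29^1 = 87/92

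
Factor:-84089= - 84089^1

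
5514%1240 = 554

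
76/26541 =76/26541 = 0.00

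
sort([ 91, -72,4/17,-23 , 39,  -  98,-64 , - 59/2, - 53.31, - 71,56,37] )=[ - 98, - 72 , - 71,-64, - 53.31,-59/2, - 23, 4/17, 37, 39, 56,91] 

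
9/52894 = 9/52894=0.00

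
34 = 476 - 442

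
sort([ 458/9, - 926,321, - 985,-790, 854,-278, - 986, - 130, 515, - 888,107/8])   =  [ - 986, - 985, - 926, - 888, - 790, - 278,-130, 107/8, 458/9 , 321, 515 , 854 ]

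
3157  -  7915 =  - 4758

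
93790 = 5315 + 88475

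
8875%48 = 43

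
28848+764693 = 793541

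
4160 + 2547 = 6707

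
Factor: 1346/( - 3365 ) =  - 2/5 = -  2^1*5^( - 1) 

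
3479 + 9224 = 12703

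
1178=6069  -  4891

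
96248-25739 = 70509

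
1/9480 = 1/9480 = 0.00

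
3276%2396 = 880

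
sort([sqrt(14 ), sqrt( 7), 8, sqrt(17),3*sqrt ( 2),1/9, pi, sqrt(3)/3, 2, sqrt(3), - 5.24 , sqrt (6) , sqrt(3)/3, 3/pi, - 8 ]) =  [ - 8, - 5.24, 1/9, sqrt( 3)/3 , sqrt ( 3 )/3,3/pi, sqrt(3), 2, sqrt (6), sqrt( 7 )  ,  pi, sqrt (14),  sqrt(17), 3 *sqrt (2),8 ] 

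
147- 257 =-110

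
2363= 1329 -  - 1034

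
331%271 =60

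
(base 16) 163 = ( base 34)AF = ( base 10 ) 355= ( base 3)111011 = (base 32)B3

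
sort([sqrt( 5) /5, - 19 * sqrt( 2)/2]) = [-19*  sqrt( 2)/2,sqrt(5 )/5]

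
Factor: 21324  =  2^2*3^1*1777^1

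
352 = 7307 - 6955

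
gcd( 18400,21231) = 1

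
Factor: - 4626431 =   -  17^1 * 71^1* 3833^1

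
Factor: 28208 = 2^4 * 41^1  *  43^1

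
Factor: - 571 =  - 571^1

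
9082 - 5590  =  3492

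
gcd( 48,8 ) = 8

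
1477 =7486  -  6009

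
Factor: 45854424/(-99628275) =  - 15284808/33209425= -2^3*3^3*5^( - 2)*7^1*11^1*157^( - 1)*919^1* 8461^ (- 1 ) 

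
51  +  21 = 72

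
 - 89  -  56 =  - 145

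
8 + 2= 10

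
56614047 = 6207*9121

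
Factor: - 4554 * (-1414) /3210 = 1073226/535 = 2^1*3^1*5^ ( - 1 )*7^1 * 11^1*23^1*101^1*107^( - 1 )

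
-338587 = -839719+501132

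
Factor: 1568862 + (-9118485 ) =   -  3^2*743^1 * 1129^1 = - 7549623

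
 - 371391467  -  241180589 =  - 612572056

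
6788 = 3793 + 2995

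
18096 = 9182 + 8914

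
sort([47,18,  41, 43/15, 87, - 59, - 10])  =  [ - 59, - 10, 43/15,18, 41, 47, 87]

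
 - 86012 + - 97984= - 183996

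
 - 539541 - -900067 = 360526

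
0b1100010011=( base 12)557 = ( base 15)377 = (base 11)656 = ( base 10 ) 787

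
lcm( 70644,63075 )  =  1766100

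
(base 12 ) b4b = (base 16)66B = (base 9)2225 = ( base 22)38F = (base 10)1643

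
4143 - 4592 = -449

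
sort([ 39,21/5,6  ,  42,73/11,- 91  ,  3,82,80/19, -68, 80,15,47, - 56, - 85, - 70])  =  [ - 91, - 85,-70 , - 68,-56, 3,21/5,80/19, 6,73/11,15,39,42, 47,80,82 ] 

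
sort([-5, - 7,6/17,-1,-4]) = [ - 7, - 5, - 4,-1,6/17 ] 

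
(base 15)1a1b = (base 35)4lg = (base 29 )6KP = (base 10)5651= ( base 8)13023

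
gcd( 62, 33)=1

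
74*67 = 4958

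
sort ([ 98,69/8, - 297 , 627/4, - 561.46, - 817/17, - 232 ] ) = [ - 561.46, - 297,- 232, - 817/17,69/8,98,627/4 ]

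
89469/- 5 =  - 17894 + 1/5 = - 17893.80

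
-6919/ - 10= 6919/10 = 691.90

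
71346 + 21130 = 92476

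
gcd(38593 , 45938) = 1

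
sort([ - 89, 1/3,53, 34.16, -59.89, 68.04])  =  [ - 89  , - 59.89 , 1/3, 34.16, 53, 68.04 ] 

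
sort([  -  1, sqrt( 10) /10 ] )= [ - 1, sqrt (10 ) /10] 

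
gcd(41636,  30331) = 7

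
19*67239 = 1277541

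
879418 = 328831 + 550587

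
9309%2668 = 1305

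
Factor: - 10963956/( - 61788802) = 2^1*3^1 *31^1*127^( - 1)*29473^1*243263^(-1) = 5481978/30894401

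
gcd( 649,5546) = 59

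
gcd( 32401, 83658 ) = 1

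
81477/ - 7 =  - 11640 + 3/7 = -11639.57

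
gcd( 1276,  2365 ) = 11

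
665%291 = 83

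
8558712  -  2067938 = 6490774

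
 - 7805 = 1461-9266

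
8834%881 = 24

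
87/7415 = 87/7415 = 0.01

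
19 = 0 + 19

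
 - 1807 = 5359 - 7166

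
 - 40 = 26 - 66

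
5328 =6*888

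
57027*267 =15226209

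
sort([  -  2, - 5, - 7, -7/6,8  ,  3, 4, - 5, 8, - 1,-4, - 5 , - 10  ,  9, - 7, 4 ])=[ - 10,- 7, - 7,  -  5,  -  5 , - 5, - 4,  -  2,-7/6, - 1,3,4, 4, 8,8,9 ] 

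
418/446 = 209/223= 0.94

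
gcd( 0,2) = 2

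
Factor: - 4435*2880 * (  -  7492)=2^8*3^2*5^2*887^1*1873^1 =95693817600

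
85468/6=42734/3=14244.67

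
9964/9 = 9964/9 = 1107.11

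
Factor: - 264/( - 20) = 2^1*3^1*5^( - 1 )*11^1 = 66/5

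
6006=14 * 429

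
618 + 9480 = 10098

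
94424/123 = 767+83/123 = 767.67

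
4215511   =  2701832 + 1513679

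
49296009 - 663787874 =  -  614491865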